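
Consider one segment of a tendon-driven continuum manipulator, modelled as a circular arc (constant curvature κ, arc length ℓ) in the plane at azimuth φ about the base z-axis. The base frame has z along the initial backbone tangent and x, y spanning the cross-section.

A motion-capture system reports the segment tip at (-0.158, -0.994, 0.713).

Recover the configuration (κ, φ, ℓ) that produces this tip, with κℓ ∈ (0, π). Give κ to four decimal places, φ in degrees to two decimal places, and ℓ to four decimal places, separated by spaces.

1.3231 260.97 1.4427

ρ = √(x²+y²) = √(-0.158² + -0.994²) = 1.00648
φ = atan2(y, x) mod 360° = atan2(-0.994, -0.158) = 260.9682°
|p|² = ρ² + z² = 1.00648² + 0.713² = 1.52137
κ = 2ρ / |p|² = 2×1.00648 / 1.52137 = 1.32312
θ = 2·atan2(ρ, z) = 2·atan2(1.00648, 0.713) = 1.90890 rad
ℓ = θ/κ = 1.90890/1.32312 = 1.44272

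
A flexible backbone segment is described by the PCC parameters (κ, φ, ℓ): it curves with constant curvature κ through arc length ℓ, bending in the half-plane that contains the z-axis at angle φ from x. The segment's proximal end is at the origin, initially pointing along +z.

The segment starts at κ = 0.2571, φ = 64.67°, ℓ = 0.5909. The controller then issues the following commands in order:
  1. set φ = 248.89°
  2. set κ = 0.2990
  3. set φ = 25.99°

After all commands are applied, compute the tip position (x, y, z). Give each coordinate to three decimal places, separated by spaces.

initial: κ=0.2571, φ=64.67°, ℓ=0.5909
cmd 1: set φ=248.89° → (κ,φ,ℓ)=(0.2571,248.89°,0.5909) → tip=(-0.0161,-0.0418,0.5886)
cmd 2: set κ=0.2990 → (κ,φ,ℓ)=(0.2990,248.89°,0.5909) → tip=(-0.0188,-0.0486,0.5878)
cmd 3: set φ=25.99° → (κ,φ,ℓ)=(0.2990,25.99°,0.5909) → tip=(0.0468,0.0228,0.5878)

0.047 0.023 0.588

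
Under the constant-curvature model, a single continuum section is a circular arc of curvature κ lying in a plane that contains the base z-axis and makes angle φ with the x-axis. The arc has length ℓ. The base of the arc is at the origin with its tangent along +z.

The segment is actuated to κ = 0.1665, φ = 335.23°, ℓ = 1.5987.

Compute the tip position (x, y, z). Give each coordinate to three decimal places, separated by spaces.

0.192 -0.089 1.580

θ = κ·ℓ = 0.1665 × 1.5987 = 0.26618 rad
ρ = (1 − cos θ)/κ = (1 − 0.96478)/0.1665 = 0.21152
z = sin θ / κ = 0.26305/0.1665 = 1.57989
x = ρ cos φ = 0.21152 × cos(335.23°) = 0.19206
y = ρ sin φ = 0.21152 × sin(335.23°) = -0.08862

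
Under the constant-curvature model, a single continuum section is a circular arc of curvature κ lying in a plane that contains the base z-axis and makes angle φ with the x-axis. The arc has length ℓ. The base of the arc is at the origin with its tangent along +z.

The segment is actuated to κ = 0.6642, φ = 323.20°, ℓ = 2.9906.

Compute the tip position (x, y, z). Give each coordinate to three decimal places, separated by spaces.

θ = κ·ℓ = 0.6642 × 2.9906 = 1.98636 rad
ρ = (1 − cos θ)/κ = (1 − -0.40370)/0.6642 = 2.11337
z = sin θ / κ = 0.91489/0.6642 = 1.37743
x = ρ cos φ = 2.11337 × cos(323.20°) = 1.69224
y = ρ sin φ = 2.11337 × sin(323.20°) = -1.26596

1.692 -1.266 1.377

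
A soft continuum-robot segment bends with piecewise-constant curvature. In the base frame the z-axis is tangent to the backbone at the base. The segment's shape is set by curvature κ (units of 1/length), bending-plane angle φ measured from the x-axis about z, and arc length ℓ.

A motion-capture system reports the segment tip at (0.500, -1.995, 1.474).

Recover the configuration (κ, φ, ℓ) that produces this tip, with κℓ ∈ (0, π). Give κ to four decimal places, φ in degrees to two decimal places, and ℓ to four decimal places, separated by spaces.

ρ = √(x²+y²) = √(0.500² + -1.995²) = 2.05670
φ = atan2(y, x) mod 360° = atan2(-1.995, 0.500) = 284.0700°
|p|² = ρ² + z² = 2.05670² + 1.474² = 6.40270
κ = 2ρ / |p|² = 2×2.05670 / 6.40270 = 0.64245
θ = 2·atan2(ρ, z) = 2·atan2(2.05670, 1.474) = 1.89792 rad
ℓ = θ/κ = 1.89792/0.64245 = 2.95421

0.6424 284.07 2.9542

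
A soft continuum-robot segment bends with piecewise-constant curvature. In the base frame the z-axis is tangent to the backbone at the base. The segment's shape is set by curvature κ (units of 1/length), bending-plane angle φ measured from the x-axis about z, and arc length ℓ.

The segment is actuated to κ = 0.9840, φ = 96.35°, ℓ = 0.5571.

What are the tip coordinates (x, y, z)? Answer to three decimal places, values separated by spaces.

-0.016 0.148 0.530

θ = κ·ℓ = 0.9840 × 0.5571 = 0.54819 rad
ρ = (1 − cos θ)/κ = (1 − 0.85347)/0.9840 = 0.14891
z = sin θ / κ = 0.52114/0.9840 = 0.52961
x = ρ cos φ = 0.14891 × cos(96.35°) = -0.01647
y = ρ sin φ = 0.14891 × sin(96.35°) = 0.14800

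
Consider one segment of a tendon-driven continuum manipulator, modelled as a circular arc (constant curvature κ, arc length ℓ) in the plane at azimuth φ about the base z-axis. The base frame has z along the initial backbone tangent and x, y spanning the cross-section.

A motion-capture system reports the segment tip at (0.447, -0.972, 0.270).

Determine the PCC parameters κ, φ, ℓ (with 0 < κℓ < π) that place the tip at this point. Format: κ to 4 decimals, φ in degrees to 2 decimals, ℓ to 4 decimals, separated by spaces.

ρ = √(x²+y²) = √(0.447² + -0.972²) = 1.06986
φ = atan2(y, x) mod 360° = atan2(-0.972, 0.447) = 294.6966°
|p|² = ρ² + z² = 1.06986² + 0.270² = 1.21749
κ = 2ρ / |p|² = 2×1.06986 / 1.21749 = 1.75747
θ = 2·atan2(ρ, z) = 2·atan2(1.06986, 0.270) = 2.64718 rad
ℓ = θ/κ = 2.64718/1.75747 = 1.50624

1.7575 294.70 1.5062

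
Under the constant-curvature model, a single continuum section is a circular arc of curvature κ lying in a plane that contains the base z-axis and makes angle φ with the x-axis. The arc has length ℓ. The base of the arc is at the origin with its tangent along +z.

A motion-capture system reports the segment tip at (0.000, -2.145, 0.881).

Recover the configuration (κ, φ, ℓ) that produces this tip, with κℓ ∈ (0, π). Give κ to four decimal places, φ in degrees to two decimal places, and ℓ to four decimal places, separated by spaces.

0.7978 270.00 2.9608

ρ = √(x²+y²) = √(0.000² + -2.145²) = 2.14500
φ = atan2(y, x) mod 360° = atan2(-2.145, 0.000) = 270.0000°
|p|² = ρ² + z² = 2.14500² + 0.881² = 5.37719
κ = 2ρ / |p|² = 2×2.14500 / 5.37719 = 0.79782
θ = 2·atan2(ρ, z) = 2·atan2(2.14500, 0.881) = 2.36216 rad
ℓ = θ/κ = 2.36216/0.79782 = 2.96079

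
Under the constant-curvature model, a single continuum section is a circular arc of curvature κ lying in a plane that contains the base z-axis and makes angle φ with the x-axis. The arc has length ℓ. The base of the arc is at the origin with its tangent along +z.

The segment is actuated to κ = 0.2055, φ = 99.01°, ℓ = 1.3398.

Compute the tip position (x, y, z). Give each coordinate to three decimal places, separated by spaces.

-0.029 0.181 1.323

θ = κ·ℓ = 0.2055 × 1.3398 = 0.27533 rad
ρ = (1 − cos θ)/κ = (1 − 0.96234)/0.2055 = 0.18328
z = sin θ / κ = 0.27186/0.2055 = 1.32294
x = ρ cos φ = 0.18328 × cos(99.01°) = -0.02870
y = ρ sin φ = 0.18328 × sin(99.01°) = 0.18102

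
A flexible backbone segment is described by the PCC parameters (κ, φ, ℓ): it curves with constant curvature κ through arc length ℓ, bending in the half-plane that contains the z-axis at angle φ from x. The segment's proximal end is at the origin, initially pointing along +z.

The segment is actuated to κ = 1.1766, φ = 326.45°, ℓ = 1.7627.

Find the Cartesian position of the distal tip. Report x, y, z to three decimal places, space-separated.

θ = κ·ℓ = 1.1766 × 1.7627 = 2.07399 rad
ρ = (1 − cos θ)/κ = (1 − -0.48223)/1.1766 = 1.25976
z = sin θ / κ = 0.87605/1.1766 = 0.74456
x = ρ cos φ = 1.25976 × cos(326.45°) = 1.04989
y = ρ sin φ = 1.25976 × sin(326.45°) = -0.69622

1.050 -0.696 0.745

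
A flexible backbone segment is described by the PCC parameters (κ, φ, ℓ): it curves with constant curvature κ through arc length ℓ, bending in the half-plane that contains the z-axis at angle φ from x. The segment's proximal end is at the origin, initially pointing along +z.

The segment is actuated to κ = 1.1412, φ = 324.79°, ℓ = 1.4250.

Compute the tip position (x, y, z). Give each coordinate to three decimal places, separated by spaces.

θ = κ·ℓ = 1.1412 × 1.4250 = 1.62621 rad
ρ = (1 − cos θ)/κ = (1 − -0.05539)/1.1412 = 0.92480
z = sin θ / κ = 0.99847/1.1412 = 0.87493
x = ρ cos φ = 0.92480 × cos(324.79°) = 0.75561
y = ρ sin φ = 0.92480 × sin(324.79°) = -0.53322

0.756 -0.533 0.875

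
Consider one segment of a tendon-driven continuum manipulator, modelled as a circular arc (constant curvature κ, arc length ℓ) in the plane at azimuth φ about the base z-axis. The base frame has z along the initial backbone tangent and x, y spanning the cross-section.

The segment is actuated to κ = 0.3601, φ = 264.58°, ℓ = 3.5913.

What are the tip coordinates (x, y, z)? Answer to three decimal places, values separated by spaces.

-0.190 -2.007 2.671

θ = κ·ℓ = 0.3601 × 3.5913 = 1.29323 rad
ρ = (1 − cos θ)/κ = (1 − 0.27402)/0.3601 = 2.01605
z = sin θ / κ = 0.96172/0.3601 = 2.67071
x = ρ cos φ = 2.01605 × cos(264.58°) = -0.19043
y = ρ sin φ = 2.01605 × sin(264.58°) = -2.00704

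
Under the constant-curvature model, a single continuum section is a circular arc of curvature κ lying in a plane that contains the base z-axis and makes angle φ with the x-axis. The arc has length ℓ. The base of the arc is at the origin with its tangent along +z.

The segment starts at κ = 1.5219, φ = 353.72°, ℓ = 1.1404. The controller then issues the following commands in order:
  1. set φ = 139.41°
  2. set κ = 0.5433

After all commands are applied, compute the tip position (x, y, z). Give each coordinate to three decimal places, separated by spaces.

initial: κ=1.5219, φ=353.72°, ℓ=1.1404
cmd 1: set φ=139.41° → (κ,φ,ℓ)=(1.5219,139.41°,1.1404) → tip=(-0.5808,0.4976,0.6482)
cmd 2: set κ=0.5433 → (κ,φ,ℓ)=(0.5433,139.41°,1.1404) → tip=(-0.2598,0.2226,1.0688)

-0.260 0.223 1.069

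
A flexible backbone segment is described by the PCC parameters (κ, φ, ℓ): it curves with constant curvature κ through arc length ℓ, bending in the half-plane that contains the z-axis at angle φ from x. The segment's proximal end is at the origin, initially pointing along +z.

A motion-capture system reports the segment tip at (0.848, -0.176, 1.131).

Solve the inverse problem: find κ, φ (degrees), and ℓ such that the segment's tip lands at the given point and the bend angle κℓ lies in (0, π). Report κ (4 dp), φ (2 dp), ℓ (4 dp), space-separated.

ρ = √(x²+y²) = √(0.848² + -0.176²) = 0.86607
φ = atan2(y, x) mod 360° = atan2(-0.176, 0.848) = 348.2749°
|p|² = ρ² + z² = 0.86607² + 1.131² = 2.02924
κ = 2ρ / |p|² = 2×0.86607 / 2.02924 = 0.85359
θ = 2·atan2(ρ, z) = 2·atan2(0.86607, 1.131) = 1.30702 rad
ℓ = θ/κ = 1.30702/0.85359 = 1.53120

0.8536 348.27 1.5312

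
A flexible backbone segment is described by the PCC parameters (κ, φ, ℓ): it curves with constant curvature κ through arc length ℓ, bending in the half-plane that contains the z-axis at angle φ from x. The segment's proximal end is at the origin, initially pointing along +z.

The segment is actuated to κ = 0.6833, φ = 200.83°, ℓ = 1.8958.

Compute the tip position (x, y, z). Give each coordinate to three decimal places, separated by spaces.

θ = κ·ℓ = 0.6833 × 1.8958 = 1.29540 rad
ρ = (1 − cos θ)/κ = (1 − 0.27193)/0.6833 = 1.06552
z = sin θ / κ = 0.96232/0.6833 = 1.40834
x = ρ cos φ = 1.06552 × cos(200.83°) = -0.99588
y = ρ sin φ = 1.06552 × sin(200.83°) = -0.37890

-0.996 -0.379 1.408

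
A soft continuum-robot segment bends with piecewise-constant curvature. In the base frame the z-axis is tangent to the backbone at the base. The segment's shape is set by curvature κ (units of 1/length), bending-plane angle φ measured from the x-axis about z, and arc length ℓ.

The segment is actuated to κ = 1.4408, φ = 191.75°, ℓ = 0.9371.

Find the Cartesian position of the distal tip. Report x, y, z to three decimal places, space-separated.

θ = κ·ℓ = 1.4408 × 0.9371 = 1.35017 rad
ρ = (1 − cos θ)/κ = (1 − 0.21884)/1.4408 = 0.54217
z = sin θ / κ = 0.97576/1.4408 = 0.67724
x = ρ cos φ = 0.54217 × cos(191.75°) = -0.53081
y = ρ sin φ = 0.54217 × sin(191.75°) = -0.11041

-0.531 -0.110 0.677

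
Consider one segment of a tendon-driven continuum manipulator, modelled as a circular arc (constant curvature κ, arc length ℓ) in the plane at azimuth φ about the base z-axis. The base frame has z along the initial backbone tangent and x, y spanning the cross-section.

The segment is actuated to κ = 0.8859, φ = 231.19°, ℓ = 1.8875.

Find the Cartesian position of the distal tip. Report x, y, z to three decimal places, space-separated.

-0.779 -0.969 1.123

θ = κ·ℓ = 0.8859 × 1.8875 = 1.67214 rad
ρ = (1 − cos θ)/κ = (1 − -0.10117)/0.8859 = 1.24299
z = sin θ / κ = 0.99487/0.8859 = 1.12300
x = ρ cos φ = 1.24299 × cos(231.19°) = -0.77903
y = ρ sin φ = 1.24299 × sin(231.19°) = -0.96857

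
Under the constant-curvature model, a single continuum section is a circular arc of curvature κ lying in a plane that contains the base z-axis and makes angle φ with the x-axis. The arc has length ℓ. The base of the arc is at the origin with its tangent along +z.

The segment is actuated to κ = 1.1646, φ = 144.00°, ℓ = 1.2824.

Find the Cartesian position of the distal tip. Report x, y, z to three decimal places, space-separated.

-0.641 0.466 0.856

θ = κ·ℓ = 1.1646 × 1.2824 = 1.49348 rad
ρ = (1 − cos θ)/κ = (1 − 0.07724)/1.1646 = 0.79234
z = sin θ / κ = 0.99701/1.1646 = 0.85610
x = ρ cos φ = 0.79234 × cos(144.00°) = -0.64102
y = ρ sin φ = 0.79234 × sin(144.00°) = 0.46573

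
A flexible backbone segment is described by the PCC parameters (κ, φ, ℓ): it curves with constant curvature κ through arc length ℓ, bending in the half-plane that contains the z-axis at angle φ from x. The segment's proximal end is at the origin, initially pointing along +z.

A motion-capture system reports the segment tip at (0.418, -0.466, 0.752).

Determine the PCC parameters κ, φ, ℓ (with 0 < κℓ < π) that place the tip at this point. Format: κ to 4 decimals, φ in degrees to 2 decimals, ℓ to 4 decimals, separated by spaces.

ρ = √(x²+y²) = √(0.418² + -0.466²) = 0.62600
φ = atan2(y, x) mod 360° = atan2(-0.466, 0.418) = 311.8920°
|p|² = ρ² + z² = 0.62600² + 0.752² = 0.95738
κ = 2ρ / |p|² = 2×0.62600 / 0.95738 = 1.30774
θ = 2·atan2(ρ, z) = 2·atan2(0.62600, 0.752) = 1.38843 rad
ℓ = θ/κ = 1.38843/1.30774 = 1.06171

1.3077 311.89 1.0617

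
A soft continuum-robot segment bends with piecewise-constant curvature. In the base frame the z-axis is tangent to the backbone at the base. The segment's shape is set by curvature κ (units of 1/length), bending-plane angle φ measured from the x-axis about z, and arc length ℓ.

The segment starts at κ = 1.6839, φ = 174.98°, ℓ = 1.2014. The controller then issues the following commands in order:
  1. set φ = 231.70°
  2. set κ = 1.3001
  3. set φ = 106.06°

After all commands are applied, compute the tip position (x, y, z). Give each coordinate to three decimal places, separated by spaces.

initial: κ=1.6839, φ=174.98°, ℓ=1.2014
cmd 1: set φ=231.70° → (κ,φ,ℓ)=(1.6839,231.70°,1.2014) → tip=(-0.5289,-0.6697,0.5342)
cmd 2: set κ=1.3001 → (κ,φ,ℓ)=(1.3001,231.70°,1.2014) → tip=(-0.4725,-0.5983,0.7691)
cmd 3: set φ=106.06° → (κ,φ,ℓ)=(1.3001,106.06°,1.2014) → tip=(-0.2109,0.7326,0.7691)

-0.211 0.733 0.769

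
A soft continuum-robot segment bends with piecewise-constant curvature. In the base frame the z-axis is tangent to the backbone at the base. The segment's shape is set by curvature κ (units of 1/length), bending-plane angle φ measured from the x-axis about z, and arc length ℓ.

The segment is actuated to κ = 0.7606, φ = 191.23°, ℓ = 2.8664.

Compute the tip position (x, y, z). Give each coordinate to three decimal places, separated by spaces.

θ = κ·ℓ = 0.7606 × 2.8664 = 2.18018 rad
ρ = (1 − cos θ)/κ = (1 − -0.57237)/0.7606 = 2.06727
z = sin θ / κ = 0.82000/0.7606 = 1.07809
x = ρ cos φ = 2.06727 × cos(191.23°) = -2.02769
y = ρ sin φ = 2.06727 × sin(191.23°) = -0.40260

-2.028 -0.403 1.078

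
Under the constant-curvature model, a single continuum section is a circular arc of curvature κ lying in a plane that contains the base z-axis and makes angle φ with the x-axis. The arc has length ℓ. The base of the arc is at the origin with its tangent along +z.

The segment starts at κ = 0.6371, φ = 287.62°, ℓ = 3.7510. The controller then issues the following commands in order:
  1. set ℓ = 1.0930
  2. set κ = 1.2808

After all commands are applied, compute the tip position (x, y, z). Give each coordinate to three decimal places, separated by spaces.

0.196 -0.618 0.769

initial: κ=0.6371, φ=287.62°, ℓ=3.7510
cmd 1: set ℓ=1.0930 → (κ,φ,ℓ)=(0.6371,287.62°,1.0930) → tip=(0.1106,-0.3483,1.0068)
cmd 2: set κ=1.2808 → (κ,φ,ℓ)=(1.2808,287.62°,1.0930) → tip=(0.1961,-0.6176,0.7694)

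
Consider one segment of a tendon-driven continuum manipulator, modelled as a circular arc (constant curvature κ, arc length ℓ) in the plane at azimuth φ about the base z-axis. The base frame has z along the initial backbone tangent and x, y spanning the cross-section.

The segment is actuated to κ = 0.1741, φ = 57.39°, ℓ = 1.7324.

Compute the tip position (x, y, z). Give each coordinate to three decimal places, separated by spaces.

0.140 0.218 1.706

θ = κ·ℓ = 0.1741 × 1.7324 = 0.30161 rad
ρ = (1 − cos θ)/κ = (1 − 0.95486)/0.1741 = 0.25928
z = sin θ / κ = 0.29706/0.1741 = 1.70625
x = ρ cos φ = 0.25928 × cos(57.39°) = 0.13973
y = ρ sin φ = 0.25928 × sin(57.39°) = 0.21841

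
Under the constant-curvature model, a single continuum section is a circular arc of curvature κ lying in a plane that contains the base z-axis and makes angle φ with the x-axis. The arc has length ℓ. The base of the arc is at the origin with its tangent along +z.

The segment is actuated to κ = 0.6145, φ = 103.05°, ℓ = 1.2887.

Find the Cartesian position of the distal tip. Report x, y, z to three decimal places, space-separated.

θ = κ·ℓ = 0.6145 × 1.2887 = 0.79191 rad
ρ = (1 − cos θ)/κ = (1 − 0.70249)/0.6145 = 0.48415
z = sin θ / κ = 0.71169/0.6145 = 1.15817
x = ρ cos φ = 0.48415 × cos(103.05°) = -0.10932
y = ρ sin φ = 0.48415 × sin(103.05°) = 0.47165

-0.109 0.472 1.158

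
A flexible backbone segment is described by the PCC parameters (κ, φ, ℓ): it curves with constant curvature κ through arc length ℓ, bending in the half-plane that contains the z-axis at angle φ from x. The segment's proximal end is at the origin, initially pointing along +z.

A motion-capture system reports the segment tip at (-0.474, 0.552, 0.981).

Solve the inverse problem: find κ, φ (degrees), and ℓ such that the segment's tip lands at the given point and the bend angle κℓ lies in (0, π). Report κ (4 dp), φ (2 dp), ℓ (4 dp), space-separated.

ρ = √(x²+y²) = √(-0.474² + 0.552²) = 0.72759
φ = atan2(y, x) mod 360° = atan2(0.552, -0.474) = 130.6525°
|p|² = ρ² + z² = 0.72759² + 0.981² = 1.49174
κ = 2ρ / |p|² = 2×0.72759 / 1.49174 = 0.97548
θ = 2·atan2(ρ, z) = 2·atan2(0.72759, 0.981) = 1.27631 rad
ℓ = θ/κ = 1.27631/0.97548 = 1.30838

0.9755 130.65 1.3084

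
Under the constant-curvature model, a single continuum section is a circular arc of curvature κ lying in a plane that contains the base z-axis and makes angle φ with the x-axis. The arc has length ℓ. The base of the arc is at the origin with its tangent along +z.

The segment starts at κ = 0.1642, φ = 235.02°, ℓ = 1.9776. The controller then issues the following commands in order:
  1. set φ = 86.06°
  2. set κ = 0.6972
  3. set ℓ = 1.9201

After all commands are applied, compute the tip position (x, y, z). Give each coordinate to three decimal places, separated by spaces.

initial: κ=0.1642, φ=235.02°, ℓ=1.9776
cmd 1: set φ=86.06° → (κ,φ,ℓ)=(0.1642,86.06°,1.9776) → tip=(0.0219,0.3175,1.9430)
cmd 2: set κ=0.6972 → (κ,φ,ℓ)=(0.6972,86.06°,1.9776) → tip=(0.0797,1.1578,1.4079)
cmd 3: set ℓ=1.9201 → (κ,φ,ℓ)=(0.6972,86.06°,1.9201) → tip=(0.0759,1.1018,1.3958)

0.076 1.102 1.396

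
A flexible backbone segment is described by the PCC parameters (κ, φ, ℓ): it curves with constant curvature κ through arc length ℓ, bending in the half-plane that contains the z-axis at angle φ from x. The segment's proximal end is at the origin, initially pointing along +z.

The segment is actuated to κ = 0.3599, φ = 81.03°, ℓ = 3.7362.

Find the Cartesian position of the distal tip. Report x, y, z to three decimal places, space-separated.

θ = κ·ℓ = 0.3599 × 3.7362 = 1.34466 rad
ρ = (1 − cos θ)/κ = (1 − 0.22422)/0.3599 = 2.15556
z = sin θ / κ = 0.97454/0.3599 = 2.70781
x = ρ cos φ = 2.15556 × cos(81.03°) = 0.33609
y = ρ sin φ = 2.15556 × sin(81.03°) = 2.12919

0.336 2.129 2.708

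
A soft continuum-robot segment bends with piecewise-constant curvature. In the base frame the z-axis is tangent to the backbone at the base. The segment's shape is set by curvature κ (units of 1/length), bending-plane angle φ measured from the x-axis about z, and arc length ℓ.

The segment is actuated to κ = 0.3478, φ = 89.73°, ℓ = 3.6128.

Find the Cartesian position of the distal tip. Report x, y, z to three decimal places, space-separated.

θ = κ·ℓ = 0.3478 × 3.6128 = 1.25653 rad
ρ = (1 − cos θ)/κ = (1 − 0.30912)/0.3478 = 1.98644
z = sin θ / κ = 0.95102/0.3478 = 2.73440
x = ρ cos φ = 1.98644 × cos(89.73°) = 0.00936
y = ρ sin φ = 1.98644 × sin(89.73°) = 1.98642

0.009 1.986 2.734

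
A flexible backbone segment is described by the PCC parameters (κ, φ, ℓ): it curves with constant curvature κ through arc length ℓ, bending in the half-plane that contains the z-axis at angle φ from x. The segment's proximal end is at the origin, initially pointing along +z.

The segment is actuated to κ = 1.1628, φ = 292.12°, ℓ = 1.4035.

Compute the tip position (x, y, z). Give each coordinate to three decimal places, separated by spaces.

0.344 -0.845 0.858

θ = κ·ℓ = 1.1628 × 1.4035 = 1.63199 rad
ρ = (1 − cos θ)/κ = (1 − -0.06116)/1.1628 = 0.91259
z = sin θ / κ = 0.99813/1.1628 = 0.85838
x = ρ cos φ = 0.91259 × cos(292.12°) = 0.34363
y = ρ sin φ = 0.91259 × sin(292.12°) = -0.84542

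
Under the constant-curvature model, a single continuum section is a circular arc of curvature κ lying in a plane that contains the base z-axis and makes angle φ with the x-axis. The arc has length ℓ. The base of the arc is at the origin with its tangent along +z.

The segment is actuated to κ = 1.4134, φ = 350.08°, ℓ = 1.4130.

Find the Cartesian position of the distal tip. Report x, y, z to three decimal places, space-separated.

θ = κ·ℓ = 1.4134 × 1.4130 = 1.99713 rad
ρ = (1 − cos θ)/κ = (1 − -0.41354)/1.4134 = 1.00010
z = sin θ / κ = 0.91049/1.4134 = 0.64418
x = ρ cos φ = 1.00010 × cos(350.08°) = 0.98515
y = ρ sin φ = 1.00010 × sin(350.08°) = -0.17229

0.985 -0.172 0.644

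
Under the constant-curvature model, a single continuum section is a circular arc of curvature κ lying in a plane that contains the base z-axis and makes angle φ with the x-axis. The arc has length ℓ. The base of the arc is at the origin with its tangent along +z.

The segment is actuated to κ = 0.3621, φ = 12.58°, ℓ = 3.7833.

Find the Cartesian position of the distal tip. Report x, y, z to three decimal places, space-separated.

2.158 0.481 2.706

θ = κ·ℓ = 0.3621 × 3.7833 = 1.36993 rad
ρ = (1 − cos θ)/κ = (1 − 0.19952)/0.3621 = 2.21067
z = sin θ / κ = 0.97989/0.3621 = 2.70614
x = ρ cos φ = 2.21067 × cos(12.58°) = 2.15760
y = ρ sin φ = 2.21067 × sin(12.58°) = 0.48149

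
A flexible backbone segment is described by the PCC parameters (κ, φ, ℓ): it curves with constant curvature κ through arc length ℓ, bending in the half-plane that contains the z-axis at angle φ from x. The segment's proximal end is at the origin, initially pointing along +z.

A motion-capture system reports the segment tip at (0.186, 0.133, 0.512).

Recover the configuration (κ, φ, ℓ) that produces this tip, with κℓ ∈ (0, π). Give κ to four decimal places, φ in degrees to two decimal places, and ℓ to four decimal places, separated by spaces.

ρ = √(x²+y²) = √(0.186² + 0.133²) = 0.22866
φ = atan2(y, x) mod 360° = atan2(0.133, 0.186) = 35.5668°
|p|² = ρ² + z² = 0.22866² + 0.512² = 0.31443
κ = 2ρ / |p|² = 2×0.22866 / 0.31443 = 1.45444
θ = 2·atan2(ρ, z) = 2·atan2(0.22866, 0.512) = 0.84005 rad
ℓ = θ/κ = 0.84005/1.45444 = 0.57757

1.4544 35.57 0.5776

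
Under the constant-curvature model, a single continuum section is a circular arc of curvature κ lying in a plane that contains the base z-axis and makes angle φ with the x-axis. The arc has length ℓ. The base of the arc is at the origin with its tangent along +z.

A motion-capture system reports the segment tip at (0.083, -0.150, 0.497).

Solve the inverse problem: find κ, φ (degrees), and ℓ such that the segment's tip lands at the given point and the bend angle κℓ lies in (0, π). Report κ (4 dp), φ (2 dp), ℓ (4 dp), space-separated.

ρ = √(x²+y²) = √(0.083² + -0.150²) = 0.17143
φ = atan2(y, x) mod 360° = atan2(-0.150, 0.083) = 298.9572°
|p|² = ρ² + z² = 0.17143² + 0.497² = 0.27640
κ = 2ρ / |p|² = 2×0.17143 / 0.27640 = 1.24047
θ = 2·atan2(ρ, z) = 2·atan2(0.17143, 0.497) = 0.66431 rad
ℓ = θ/κ = 0.66431/1.24047 = 0.53553

1.2405 298.96 0.5355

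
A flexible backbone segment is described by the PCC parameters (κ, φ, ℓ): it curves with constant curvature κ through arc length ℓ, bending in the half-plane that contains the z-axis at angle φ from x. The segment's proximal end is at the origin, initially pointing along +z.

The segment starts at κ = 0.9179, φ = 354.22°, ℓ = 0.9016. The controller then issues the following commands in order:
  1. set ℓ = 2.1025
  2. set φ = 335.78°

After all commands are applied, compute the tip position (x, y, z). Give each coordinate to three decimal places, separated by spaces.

initial: κ=0.9179, φ=354.22°, ℓ=0.9016
cmd 1: set ℓ=2.1025 → (κ,φ,ℓ)=(0.9179,354.22°,2.1025) → tip=(1.4648,-0.1483,1.0200)
cmd 2: set φ=335.78° → (κ,φ,ℓ)=(0.9179,335.78°,2.1025) → tip=(1.3427,-0.6040,1.0200)

1.343 -0.604 1.020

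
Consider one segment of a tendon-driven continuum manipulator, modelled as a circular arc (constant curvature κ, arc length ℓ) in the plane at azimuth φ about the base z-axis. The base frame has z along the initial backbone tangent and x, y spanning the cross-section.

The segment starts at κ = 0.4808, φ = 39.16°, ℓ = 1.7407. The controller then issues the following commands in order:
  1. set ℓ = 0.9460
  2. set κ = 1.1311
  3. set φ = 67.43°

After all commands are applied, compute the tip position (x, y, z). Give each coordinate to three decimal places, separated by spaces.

0.176 0.424 0.776

initial: κ=0.4808, φ=39.16°, ℓ=1.7407
cmd 1: set ℓ=0.9460 → (κ,φ,ℓ)=(0.4808,39.16°,0.9460) → tip=(0.1640,0.1335,0.9137)
cmd 2: set κ=1.1311 → (κ,φ,ℓ)=(1.1311,39.16°,0.9460) → tip=(0.3564,0.2903,0.7755)
cmd 3: set φ=67.43° → (κ,φ,ℓ)=(1.1311,67.43°,0.9460) → tip=(0.1764,0.4244,0.7755)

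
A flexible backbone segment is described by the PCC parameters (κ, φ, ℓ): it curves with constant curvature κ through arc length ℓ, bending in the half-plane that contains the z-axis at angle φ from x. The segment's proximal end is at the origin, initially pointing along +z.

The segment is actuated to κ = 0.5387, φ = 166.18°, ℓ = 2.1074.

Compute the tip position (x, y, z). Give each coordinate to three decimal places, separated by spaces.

-1.042 0.256 1.683

θ = κ·ℓ = 0.5387 × 2.1074 = 1.13526 rad
ρ = (1 − cos θ)/κ = (1 − 0.42190)/0.5387 = 1.07314
z = sin θ / κ = 0.90664/0.5387 = 1.68302
x = ρ cos φ = 1.07314 × cos(166.18°) = -1.04207
y = ρ sin φ = 1.07314 × sin(166.18°) = 0.25634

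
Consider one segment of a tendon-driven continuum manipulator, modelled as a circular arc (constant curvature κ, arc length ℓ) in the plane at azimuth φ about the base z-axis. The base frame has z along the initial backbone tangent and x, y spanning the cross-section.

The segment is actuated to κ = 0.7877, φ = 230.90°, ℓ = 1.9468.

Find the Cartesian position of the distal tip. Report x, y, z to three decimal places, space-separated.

θ = κ·ℓ = 0.7877 × 1.9468 = 1.53349 rad
ρ = (1 − cos θ)/κ = (1 − 0.03729)/0.7877 = 1.22217
z = sin θ / κ = 0.99930/0.7877 = 1.26864
x = ρ cos φ = 1.22217 × cos(230.90°) = -0.77080
y = ρ sin φ = 1.22217 × sin(230.90°) = -0.94846

-0.771 -0.948 1.269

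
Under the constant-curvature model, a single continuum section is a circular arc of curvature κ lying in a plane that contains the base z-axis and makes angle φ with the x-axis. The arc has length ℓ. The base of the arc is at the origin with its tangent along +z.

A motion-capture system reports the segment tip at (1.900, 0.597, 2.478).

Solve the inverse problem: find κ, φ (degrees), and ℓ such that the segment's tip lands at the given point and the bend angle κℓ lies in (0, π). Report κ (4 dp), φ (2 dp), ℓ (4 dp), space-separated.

0.3941 17.44 3.4356

ρ = √(x²+y²) = √(1.900² + 0.597²) = 1.99158
φ = atan2(y, x) mod 360° = atan2(0.597, 1.900) = 17.4433°
|p|² = ρ² + z² = 1.99158² + 2.478² = 10.10689
κ = 2ρ / |p|² = 2×1.99158 / 10.10689 = 0.39410
θ = 2·atan2(ρ, z) = 2·atan2(1.99158, 2.478) = 1.35399 rad
ℓ = θ/κ = 1.35399/0.39410 = 3.43562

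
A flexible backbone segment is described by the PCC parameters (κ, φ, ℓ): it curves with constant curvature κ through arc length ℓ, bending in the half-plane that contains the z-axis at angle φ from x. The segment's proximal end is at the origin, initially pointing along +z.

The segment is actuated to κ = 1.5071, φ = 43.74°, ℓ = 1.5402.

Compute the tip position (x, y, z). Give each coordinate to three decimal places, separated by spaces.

0.806 0.772 0.485

θ = κ·ℓ = 1.5071 × 1.5402 = 2.32124 rad
ρ = (1 − cos θ)/κ = (1 − -0.68196)/1.5071 = 1.11602
z = sin θ / κ = 0.73139/1.5071 = 0.48530
x = ρ cos φ = 1.11602 × cos(43.74°) = 0.80631
y = ρ sin φ = 1.11602 × sin(43.74°) = 0.77160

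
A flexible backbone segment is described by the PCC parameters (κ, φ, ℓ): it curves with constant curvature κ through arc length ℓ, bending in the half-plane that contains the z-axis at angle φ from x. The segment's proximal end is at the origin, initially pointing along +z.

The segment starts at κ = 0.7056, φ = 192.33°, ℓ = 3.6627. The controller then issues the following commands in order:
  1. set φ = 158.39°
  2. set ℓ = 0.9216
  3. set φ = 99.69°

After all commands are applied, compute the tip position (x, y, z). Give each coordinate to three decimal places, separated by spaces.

initial: κ=0.7056, φ=192.33°, ℓ=3.6627
cmd 1: set φ=158.39° → (κ,φ,ℓ)=(0.7056,158.39°,3.6627) → tip=(-2.4359,0.9649,0.7494)
cmd 2: set ℓ=0.9216 → (κ,φ,ℓ)=(0.7056,158.39°,0.9216) → tip=(-0.2689,0.1065,0.8580)
cmd 3: set φ=99.69° → (κ,φ,ℓ)=(0.7056,99.69°,0.9216) → tip=(-0.0487,0.2851,0.8580)

-0.049 0.285 0.858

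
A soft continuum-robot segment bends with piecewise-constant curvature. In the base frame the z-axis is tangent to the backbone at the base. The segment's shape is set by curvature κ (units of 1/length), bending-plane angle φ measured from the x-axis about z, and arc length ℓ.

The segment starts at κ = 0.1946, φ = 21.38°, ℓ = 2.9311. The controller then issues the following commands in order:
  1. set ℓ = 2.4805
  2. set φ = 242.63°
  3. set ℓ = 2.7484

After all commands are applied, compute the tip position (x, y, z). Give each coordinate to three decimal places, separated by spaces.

-0.330 -0.637 2.619

initial: κ=0.1946, φ=21.38°, ℓ=2.9311
cmd 1: set ℓ=2.4805 → (κ,φ,ℓ)=(0.1946,21.38°,2.4805) → tip=(0.5467,0.2140,2.3853)
cmd 2: set φ=242.63° → (κ,φ,ℓ)=(0.1946,242.63°,2.4805) → tip=(-0.2699,-0.5214,2.3853)
cmd 3: set ℓ=2.7484 → (κ,φ,ℓ)=(0.1946,242.63°,2.7484) → tip=(-0.3299,-0.6373,2.6192)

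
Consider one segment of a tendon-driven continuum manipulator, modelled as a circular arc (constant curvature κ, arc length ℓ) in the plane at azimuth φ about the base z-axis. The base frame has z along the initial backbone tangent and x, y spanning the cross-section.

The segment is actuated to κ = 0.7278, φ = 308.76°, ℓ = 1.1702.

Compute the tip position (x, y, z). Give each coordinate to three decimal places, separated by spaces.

θ = κ·ℓ = 0.7278 × 1.1702 = 0.85167 rad
ρ = (1 − cos θ)/κ = (1 − 0.65873)/0.7278 = 0.46891
z = sin θ / κ = 0.75238/0.7278 = 1.03378
x = ρ cos φ = 0.46891 × cos(308.76°) = 0.29357
y = ρ sin φ = 0.46891 × sin(308.76°) = -0.36565

0.294 -0.366 1.034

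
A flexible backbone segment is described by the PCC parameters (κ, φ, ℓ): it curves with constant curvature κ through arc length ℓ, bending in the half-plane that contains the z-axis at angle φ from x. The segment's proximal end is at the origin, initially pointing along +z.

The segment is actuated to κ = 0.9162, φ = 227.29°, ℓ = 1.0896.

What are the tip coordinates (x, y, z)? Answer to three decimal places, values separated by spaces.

-0.339 -0.368 0.917

θ = κ·ℓ = 0.9162 × 1.0896 = 0.99829 rad
ρ = (1 − cos θ)/κ = (1 − 0.54174)/0.9162 = 0.50018
z = sin θ / κ = 0.84055/0.9162 = 0.91743
x = ρ cos φ = 0.50018 × cos(227.29°) = -0.33926
y = ρ sin φ = 0.50018 × sin(227.29°) = -0.36753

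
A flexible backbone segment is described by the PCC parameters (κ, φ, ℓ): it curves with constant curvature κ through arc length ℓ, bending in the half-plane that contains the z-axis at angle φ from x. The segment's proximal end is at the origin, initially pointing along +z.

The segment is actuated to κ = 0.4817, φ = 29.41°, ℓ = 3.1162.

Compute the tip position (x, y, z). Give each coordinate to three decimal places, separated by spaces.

θ = κ·ℓ = 0.4817 × 3.1162 = 1.50107 rad
ρ = (1 − cos θ)/κ = (1 − 0.06967)/0.4817 = 1.93135
z = sin θ / κ = 0.99757/0.4817 = 2.07094
x = ρ cos φ = 1.93135 × cos(29.41°) = 1.68246
y = ρ sin φ = 1.93135 × sin(29.41°) = 0.94840

1.682 0.948 2.071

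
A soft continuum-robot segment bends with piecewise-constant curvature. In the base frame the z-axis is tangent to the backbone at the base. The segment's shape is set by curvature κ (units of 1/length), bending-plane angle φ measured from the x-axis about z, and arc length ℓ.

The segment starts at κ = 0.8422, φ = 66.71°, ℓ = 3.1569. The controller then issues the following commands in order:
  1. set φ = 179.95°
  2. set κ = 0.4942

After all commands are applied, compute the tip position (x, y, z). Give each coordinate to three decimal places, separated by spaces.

initial: κ=0.8422, φ=66.71°, ℓ=3.1569
cmd 1: set φ=179.95° → (κ,φ,ℓ)=(0.8422,179.95°,3.1569) → tip=(-2.2390,0.0020,0.5513)
cmd 2: set κ=0.4942 → (κ,φ,ℓ)=(0.4942,179.95°,3.1569) → tip=(-2.0019,0.0017,2.0234)

-2.002 0.002 2.023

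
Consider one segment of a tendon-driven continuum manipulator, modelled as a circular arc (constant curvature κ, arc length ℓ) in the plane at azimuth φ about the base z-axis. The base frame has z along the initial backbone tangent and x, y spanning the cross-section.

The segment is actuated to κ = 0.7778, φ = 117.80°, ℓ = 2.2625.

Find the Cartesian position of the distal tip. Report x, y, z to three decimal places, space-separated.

θ = κ·ℓ = 0.7778 × 2.2625 = 1.75977 rad
ρ = (1 − cos θ)/κ = (1 − -0.18785)/0.7778 = 1.52720
z = sin θ / κ = 0.98220/0.7778 = 1.26279
x = ρ cos φ = 1.52720 × cos(117.80°) = -0.71226
y = ρ sin φ = 1.52720 × sin(117.80°) = 1.35093

-0.712 1.351 1.263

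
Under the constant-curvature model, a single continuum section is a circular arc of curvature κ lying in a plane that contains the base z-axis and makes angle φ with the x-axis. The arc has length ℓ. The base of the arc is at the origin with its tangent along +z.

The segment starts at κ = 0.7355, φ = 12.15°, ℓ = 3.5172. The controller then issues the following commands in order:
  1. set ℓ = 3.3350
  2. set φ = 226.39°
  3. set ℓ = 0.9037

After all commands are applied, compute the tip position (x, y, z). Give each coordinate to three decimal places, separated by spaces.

initial: κ=0.7355, φ=12.15°, ℓ=3.5172
cmd 1: set ℓ=3.3350 → (κ,φ,ℓ)=(0.7355,12.15°,3.3350) → tip=(2.3554,0.5071,0.8641)
cmd 2: set φ=226.39° → (κ,φ,ℓ)=(0.7355,226.39°,3.3350) → tip=(-1.6618,-1.7445,0.8641)
cmd 3: set ℓ=0.9037 → (κ,φ,ℓ)=(0.7355,226.39°,0.9037) → tip=(-0.1996,-0.2096,0.8386)

-0.200 -0.210 0.839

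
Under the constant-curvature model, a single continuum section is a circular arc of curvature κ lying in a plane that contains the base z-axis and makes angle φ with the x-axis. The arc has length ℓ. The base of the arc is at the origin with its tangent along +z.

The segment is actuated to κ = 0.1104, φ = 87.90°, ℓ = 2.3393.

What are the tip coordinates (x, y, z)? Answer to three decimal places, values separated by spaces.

0.011 0.300 2.313

θ = κ·ℓ = 0.1104 × 2.3393 = 0.25826 rad
ρ = (1 − cos θ)/κ = (1 − 0.96684)/0.1104 = 0.30040
z = sin θ / κ = 0.25540/0.1104 = 2.31338
x = ρ cos φ = 0.30040 × cos(87.90°) = 0.01101
y = ρ sin φ = 0.30040 × sin(87.90°) = 0.30020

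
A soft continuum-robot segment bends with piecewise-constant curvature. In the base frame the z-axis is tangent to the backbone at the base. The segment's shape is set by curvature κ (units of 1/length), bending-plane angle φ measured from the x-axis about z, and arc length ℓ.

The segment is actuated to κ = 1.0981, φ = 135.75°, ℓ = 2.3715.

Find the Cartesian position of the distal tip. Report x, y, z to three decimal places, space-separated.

θ = κ·ℓ = 1.0981 × 2.3715 = 2.60414 rad
ρ = (1 − cos θ)/κ = (1 − -0.85902)/1.0981 = 1.69294
z = sin θ / κ = 0.51195/1.0981 = 0.46621
x = ρ cos φ = 1.69294 × cos(135.75°) = -1.21266
y = ρ sin φ = 1.69294 × sin(135.75°) = 1.18132

-1.213 1.181 0.466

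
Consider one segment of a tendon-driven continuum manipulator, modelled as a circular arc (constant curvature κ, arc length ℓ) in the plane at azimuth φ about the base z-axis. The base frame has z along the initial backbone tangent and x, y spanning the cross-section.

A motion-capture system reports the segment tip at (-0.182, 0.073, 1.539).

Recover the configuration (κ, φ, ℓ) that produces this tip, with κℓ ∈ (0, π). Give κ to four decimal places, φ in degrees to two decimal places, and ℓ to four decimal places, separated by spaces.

0.1629 158.14 1.5556

ρ = √(x²+y²) = √(-0.182² + 0.073²) = 0.19609
φ = atan2(y, x) mod 360° = atan2(0.073, -0.182) = 158.1443°
|p|² = ρ² + z² = 0.19609² + 1.539² = 2.40697
κ = 2ρ / |p|² = 2×0.19609 / 2.40697 = 0.16294
θ = 2·atan2(ρ, z) = 2·atan2(0.19609, 1.539) = 0.25347 rad
ℓ = θ/κ = 0.25347/0.16294 = 1.55560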